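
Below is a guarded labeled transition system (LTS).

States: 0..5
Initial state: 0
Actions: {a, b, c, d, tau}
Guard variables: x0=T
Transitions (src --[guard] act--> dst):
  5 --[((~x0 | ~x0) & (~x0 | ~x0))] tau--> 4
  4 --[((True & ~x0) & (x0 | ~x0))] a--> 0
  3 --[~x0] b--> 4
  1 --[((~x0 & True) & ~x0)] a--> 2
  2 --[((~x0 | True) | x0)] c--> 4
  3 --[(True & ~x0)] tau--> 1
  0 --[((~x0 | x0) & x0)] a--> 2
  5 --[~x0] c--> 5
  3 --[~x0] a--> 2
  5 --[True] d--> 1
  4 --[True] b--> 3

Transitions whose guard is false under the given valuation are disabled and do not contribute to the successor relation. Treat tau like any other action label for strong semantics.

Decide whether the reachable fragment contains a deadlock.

Answer: DEADLOCK at state 3

Trace:
R = {0,2,3,4}
  0: a→2  [deg 1]
  2: c→4  [deg 1]
  3: ∅  [no exit]
  4: b→3  [deg 1]
Path to 3: a·c·b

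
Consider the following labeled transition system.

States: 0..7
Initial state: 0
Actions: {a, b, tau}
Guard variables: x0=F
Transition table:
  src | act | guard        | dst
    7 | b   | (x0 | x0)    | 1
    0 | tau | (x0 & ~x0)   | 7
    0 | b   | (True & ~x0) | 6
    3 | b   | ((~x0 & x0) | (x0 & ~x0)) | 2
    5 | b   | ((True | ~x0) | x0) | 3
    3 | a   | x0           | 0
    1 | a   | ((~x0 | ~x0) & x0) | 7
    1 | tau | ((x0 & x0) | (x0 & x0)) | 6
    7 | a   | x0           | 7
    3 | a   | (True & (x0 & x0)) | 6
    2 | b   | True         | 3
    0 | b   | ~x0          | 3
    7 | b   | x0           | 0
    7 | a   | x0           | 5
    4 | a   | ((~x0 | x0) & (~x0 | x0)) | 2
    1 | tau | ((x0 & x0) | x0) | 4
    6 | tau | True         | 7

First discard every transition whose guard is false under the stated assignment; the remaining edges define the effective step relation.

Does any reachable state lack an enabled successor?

Answer: DEADLOCK at state 3

Working:
Reach set: {0,3,6,7}
  0: b→3  b→6  [deg 2]
  3: ∅  [deadlock]
  6: tau→7  [deg 1]
  7: ∅  [deadlock]
trace reaching 3: b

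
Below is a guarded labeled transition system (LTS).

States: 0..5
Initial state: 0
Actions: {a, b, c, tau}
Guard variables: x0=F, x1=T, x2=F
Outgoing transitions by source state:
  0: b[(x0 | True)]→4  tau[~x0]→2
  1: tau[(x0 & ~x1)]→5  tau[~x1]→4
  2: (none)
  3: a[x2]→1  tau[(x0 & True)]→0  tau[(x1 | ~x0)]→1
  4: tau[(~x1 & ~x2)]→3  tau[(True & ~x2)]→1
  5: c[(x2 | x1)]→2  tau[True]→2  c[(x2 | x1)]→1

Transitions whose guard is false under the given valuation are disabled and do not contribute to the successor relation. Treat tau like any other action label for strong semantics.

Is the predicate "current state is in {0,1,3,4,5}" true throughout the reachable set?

Answer: INVARIANT VIOLATED at state 2

Trace:
Allowed set {0,1,3,4,5}
R = {0,1,2,4}
  0: ok
  1: ok
  2: ✗ unsafe
  4: ok
counterexample path to 2: tau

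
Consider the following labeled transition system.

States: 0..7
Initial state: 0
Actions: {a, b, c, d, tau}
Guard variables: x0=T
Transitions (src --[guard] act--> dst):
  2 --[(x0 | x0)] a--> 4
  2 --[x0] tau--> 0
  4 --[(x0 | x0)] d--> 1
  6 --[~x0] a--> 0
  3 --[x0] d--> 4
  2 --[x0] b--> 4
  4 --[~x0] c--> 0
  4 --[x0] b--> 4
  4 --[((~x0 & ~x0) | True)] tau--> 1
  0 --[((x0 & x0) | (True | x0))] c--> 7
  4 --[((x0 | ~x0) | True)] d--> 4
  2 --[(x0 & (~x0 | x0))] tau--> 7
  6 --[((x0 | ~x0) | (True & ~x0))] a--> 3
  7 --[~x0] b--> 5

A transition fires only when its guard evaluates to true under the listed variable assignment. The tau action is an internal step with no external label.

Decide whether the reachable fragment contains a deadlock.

Answer: DEADLOCK at state 7

Analysis:
Reachable = {0,7}
  0: c→7  [1 exit(s)]
  7: ∅  [no exit]
witness 7: c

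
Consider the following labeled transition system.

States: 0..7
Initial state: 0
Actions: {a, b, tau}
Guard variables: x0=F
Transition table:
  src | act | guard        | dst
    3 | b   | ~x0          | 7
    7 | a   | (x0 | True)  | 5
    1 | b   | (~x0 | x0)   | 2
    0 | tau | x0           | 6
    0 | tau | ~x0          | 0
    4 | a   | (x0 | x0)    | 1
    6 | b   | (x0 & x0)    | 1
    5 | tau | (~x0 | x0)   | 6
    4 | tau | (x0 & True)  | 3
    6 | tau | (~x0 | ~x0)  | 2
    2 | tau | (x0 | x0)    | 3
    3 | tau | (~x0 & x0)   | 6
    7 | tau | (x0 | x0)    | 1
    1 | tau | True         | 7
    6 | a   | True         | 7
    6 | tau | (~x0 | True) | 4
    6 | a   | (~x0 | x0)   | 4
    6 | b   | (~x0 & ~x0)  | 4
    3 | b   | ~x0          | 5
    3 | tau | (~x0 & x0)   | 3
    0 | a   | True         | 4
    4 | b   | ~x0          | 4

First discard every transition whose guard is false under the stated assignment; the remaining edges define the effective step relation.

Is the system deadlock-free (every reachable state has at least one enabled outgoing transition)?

Answer: DEADLOCK-FREE

Working:
Reachable = {0,4}
  0: a→4  tau→0  [deg 2]
  4: b→4  [deg 1]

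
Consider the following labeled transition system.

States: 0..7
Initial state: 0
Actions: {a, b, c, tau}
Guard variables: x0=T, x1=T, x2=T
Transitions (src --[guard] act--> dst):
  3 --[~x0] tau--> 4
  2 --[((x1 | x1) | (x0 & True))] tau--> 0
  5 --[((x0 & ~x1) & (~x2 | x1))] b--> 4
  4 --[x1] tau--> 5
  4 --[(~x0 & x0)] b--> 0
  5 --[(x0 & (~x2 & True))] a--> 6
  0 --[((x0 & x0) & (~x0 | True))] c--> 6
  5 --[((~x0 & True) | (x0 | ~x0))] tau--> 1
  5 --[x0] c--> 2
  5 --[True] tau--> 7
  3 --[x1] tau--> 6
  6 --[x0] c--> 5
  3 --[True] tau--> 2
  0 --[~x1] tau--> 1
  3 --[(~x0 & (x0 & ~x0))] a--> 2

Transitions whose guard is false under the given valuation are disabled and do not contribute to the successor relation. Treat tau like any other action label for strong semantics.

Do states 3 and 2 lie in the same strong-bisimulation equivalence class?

Compute ~ classes (split until stable):
  round 0: {{0,1,2,3,4,5,6,7}}
  round 1: {{0,6},{1,7},{2,3,4},{5}}
  round 2: {{0},{1,7},{2},{3},{4},{5},{6}}
Fixed point at round 3; 7 class(es).
3∈{3}, 2∈{2}

Answer: NOT BISIMILAR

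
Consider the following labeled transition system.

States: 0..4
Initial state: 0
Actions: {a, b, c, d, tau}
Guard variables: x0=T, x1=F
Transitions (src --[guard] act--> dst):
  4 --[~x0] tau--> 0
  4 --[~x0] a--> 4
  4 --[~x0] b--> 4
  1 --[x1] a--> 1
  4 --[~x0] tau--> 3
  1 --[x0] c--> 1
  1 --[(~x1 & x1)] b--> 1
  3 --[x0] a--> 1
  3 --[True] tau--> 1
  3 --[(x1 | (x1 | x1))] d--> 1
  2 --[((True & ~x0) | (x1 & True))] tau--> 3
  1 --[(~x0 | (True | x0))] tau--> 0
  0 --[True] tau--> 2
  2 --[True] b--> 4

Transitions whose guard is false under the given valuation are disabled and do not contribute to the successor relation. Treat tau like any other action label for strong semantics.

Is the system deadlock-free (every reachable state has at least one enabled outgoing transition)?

R = {0,2,4}
  0: tau→2  [deg 1]
  2: b→4  [deg 1]
  4: ∅  [no exit]
Path to 4: tau·b

Answer: DEADLOCK at state 4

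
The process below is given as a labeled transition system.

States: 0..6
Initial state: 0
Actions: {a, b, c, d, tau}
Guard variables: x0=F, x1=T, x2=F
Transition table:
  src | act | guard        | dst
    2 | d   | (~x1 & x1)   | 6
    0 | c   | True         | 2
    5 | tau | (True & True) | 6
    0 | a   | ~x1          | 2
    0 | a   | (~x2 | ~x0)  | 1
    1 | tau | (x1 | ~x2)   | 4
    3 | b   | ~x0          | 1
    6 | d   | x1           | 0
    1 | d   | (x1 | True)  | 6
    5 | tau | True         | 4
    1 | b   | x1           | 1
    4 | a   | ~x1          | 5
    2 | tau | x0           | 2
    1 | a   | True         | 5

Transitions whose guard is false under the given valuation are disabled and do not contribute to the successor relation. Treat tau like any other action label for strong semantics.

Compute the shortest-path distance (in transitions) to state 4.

Answer: 2

Analysis:
BFS to 4:
  L0 = {0}
  L1 = {1,2}
  L2 = {4,5,6}
first hit 4 at d=2 via a·tau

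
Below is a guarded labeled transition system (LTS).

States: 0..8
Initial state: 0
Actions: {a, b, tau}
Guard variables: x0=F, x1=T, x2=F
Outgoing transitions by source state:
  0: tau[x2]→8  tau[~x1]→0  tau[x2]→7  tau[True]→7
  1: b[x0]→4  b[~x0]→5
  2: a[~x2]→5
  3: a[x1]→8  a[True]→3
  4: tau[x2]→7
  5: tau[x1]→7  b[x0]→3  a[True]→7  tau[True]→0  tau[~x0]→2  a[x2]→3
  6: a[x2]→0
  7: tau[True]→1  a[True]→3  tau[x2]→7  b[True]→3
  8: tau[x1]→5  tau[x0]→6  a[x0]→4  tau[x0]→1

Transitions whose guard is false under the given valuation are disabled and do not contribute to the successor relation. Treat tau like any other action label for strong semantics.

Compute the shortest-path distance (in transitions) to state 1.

BFS to 1:
  L0 = {0}
  L1 = {7}
  L2 = {1,3}
1 enters at depth 2; path tau·tau

Answer: 2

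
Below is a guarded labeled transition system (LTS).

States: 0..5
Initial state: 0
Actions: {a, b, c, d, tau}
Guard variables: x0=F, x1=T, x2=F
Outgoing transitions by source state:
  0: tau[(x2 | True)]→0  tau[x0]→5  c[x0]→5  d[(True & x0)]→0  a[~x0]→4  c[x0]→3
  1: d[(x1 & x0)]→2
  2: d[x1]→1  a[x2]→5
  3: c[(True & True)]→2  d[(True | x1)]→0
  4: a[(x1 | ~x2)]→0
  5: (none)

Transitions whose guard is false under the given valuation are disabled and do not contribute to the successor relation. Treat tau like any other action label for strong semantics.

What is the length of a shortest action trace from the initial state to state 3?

Answer: UNREACHABLE

Working:
Layered search for 3:
  Layer 0: {0}
  Layer 1: {4}
3 never appears.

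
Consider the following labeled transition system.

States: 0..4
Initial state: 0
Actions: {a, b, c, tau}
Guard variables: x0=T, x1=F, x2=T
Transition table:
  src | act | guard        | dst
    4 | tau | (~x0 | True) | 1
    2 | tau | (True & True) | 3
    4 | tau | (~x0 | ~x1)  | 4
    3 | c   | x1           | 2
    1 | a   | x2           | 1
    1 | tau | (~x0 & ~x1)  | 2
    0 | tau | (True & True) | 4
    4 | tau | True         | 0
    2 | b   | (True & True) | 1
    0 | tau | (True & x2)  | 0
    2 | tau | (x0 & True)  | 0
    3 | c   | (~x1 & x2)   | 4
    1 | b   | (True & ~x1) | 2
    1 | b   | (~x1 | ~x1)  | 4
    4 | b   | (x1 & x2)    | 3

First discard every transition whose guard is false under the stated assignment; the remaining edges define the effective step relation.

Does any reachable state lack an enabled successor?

Answer: DEADLOCK-FREE

Analysis:
R = {0,1,2,3,4}
  0: tau→0  tau→4  [2 exit(s)]
  1: a→1  b→2  b→4  [3 exit(s)]
  2: b→1  tau→0  tau→3  [3 exit(s)]
  3: c→4  [1 exit(s)]
  4: tau→0  tau→1  tau→4  [3 exit(s)]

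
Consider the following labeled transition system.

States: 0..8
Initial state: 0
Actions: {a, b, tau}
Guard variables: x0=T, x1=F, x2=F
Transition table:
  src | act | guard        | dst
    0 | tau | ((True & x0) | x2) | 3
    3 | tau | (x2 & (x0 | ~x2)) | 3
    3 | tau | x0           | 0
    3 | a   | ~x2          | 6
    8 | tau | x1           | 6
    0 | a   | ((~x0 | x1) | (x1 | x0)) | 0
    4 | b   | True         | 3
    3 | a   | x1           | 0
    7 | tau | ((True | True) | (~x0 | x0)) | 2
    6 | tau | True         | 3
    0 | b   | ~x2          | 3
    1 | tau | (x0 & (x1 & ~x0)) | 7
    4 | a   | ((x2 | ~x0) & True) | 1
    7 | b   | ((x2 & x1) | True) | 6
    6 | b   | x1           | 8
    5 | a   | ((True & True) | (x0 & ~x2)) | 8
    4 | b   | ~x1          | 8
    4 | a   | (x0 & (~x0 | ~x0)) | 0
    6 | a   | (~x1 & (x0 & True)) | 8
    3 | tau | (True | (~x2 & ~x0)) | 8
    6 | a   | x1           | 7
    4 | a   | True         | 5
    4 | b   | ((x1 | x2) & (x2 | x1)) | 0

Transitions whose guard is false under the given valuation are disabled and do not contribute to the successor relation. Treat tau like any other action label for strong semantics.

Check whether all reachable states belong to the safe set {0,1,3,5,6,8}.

Answer: INVARIANT HOLDS

Working:
Inv-set: {0,1,3,5,6,8}
Reachable = {0,3,6,8}
  0: ✓
  3: ✓
  6: ✓
  8: ✓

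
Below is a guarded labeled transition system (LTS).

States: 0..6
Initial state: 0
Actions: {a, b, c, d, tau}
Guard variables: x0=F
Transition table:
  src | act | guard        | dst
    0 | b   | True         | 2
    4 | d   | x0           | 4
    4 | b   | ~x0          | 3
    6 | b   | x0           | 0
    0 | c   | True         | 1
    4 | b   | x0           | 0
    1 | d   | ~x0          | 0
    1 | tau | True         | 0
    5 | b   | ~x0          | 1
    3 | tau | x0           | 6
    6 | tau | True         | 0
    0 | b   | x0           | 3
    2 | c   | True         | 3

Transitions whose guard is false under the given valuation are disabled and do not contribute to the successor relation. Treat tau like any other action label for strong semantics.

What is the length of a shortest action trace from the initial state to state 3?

Breadth-first toward 3:
  Layer 0: {0}
  Layer 1: {1,2}
  Layer 2: {3}
depth(3)=2, e.g. b·c

Answer: 2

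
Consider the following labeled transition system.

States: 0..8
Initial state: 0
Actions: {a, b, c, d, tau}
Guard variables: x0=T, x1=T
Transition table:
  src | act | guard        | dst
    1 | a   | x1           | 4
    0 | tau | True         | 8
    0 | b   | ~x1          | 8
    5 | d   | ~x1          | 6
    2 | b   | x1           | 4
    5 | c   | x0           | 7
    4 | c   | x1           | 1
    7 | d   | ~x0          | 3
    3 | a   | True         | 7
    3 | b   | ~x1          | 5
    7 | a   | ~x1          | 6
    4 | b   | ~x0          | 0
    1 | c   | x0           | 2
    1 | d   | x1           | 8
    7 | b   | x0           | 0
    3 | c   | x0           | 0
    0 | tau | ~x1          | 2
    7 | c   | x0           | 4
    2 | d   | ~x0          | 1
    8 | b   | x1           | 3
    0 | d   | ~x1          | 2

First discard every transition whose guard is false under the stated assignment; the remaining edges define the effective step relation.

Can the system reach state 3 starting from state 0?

Guard filter leaves 12 enabled edge(s).
depth 0: {0}
depth 1: {8}  cumulative {0,8}
depth 2: {3}  cumulative {0,3,8}
depth 3: {7}  cumulative {0,3,7,8}
depth 4: {4}  cumulative {0,3,4,7,8}
depth 5: {1}  cumulative {0,1,3,4,7,8}
depth 6: {2}  cumulative {0,1,2,3,4,7,8}
Reachable = {0,1,2,3,4,7,8}
Path to 3: tau·b

Answer: REACHABLE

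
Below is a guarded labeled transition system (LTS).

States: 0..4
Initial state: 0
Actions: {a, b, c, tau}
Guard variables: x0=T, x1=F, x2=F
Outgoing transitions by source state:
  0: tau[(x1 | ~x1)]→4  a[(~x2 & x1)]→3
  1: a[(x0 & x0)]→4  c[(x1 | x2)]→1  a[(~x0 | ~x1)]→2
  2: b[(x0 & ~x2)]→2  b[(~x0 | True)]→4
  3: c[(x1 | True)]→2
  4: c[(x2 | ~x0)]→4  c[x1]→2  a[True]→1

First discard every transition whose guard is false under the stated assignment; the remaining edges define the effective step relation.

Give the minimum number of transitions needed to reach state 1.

Breadth-first toward 1:
  depth 0: {0}
  depth 1: {4}
  depth 2: {1}
first hit 1 at d=2 via tau·a

Answer: 2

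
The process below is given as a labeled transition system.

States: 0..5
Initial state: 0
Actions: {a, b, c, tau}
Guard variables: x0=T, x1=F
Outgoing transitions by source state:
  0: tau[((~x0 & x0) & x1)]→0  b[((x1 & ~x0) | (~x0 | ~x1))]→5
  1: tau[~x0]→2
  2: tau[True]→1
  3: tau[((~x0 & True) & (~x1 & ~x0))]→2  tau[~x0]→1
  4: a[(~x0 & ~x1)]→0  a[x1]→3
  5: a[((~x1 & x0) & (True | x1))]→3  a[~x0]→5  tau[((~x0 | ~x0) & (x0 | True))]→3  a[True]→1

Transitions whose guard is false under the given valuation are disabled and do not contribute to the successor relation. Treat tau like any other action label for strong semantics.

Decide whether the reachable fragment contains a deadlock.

Answer: DEADLOCK at state 1

Trace:
Reachable = {0,1,3,5}
  0: b→5  [1 exit(s)]
  1: ∅  [no exit]
  3: ∅  [no exit]
  5: a→1  a→3  [2 exit(s)]
witness 1: b·a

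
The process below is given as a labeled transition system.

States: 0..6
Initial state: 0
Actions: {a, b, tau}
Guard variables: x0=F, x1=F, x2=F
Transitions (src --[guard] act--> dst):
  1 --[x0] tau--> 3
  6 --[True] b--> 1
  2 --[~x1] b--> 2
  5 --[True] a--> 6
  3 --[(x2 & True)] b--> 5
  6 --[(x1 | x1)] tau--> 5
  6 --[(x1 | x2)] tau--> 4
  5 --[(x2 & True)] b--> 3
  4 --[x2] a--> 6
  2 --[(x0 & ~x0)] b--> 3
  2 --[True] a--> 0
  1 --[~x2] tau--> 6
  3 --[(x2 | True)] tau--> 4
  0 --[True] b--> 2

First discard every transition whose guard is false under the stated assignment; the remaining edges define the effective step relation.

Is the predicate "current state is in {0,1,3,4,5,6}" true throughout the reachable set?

Answer: INVARIANT VIOLATED at state 2

Analysis:
Allowed set {0,1,3,4,5,6}
Reachable = {0,2}
  0: ✓
  2: outside
counterexample path to 2: b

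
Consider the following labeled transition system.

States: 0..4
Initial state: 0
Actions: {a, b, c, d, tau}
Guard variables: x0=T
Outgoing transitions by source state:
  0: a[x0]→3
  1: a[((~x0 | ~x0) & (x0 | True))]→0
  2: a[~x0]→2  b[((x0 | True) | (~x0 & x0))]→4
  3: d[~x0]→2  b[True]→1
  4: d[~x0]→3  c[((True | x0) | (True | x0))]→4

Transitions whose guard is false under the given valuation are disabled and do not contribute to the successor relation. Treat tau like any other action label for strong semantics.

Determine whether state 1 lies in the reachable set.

Answer: REACHABLE

Analysis:
After dropping false guards: 4 live edges.
depth 0: {0}
depth 1: {3}  total {0,3}
depth 2: {1}  total {0,1,3}
Reach set: {0,1,3}
Path to 1: a·b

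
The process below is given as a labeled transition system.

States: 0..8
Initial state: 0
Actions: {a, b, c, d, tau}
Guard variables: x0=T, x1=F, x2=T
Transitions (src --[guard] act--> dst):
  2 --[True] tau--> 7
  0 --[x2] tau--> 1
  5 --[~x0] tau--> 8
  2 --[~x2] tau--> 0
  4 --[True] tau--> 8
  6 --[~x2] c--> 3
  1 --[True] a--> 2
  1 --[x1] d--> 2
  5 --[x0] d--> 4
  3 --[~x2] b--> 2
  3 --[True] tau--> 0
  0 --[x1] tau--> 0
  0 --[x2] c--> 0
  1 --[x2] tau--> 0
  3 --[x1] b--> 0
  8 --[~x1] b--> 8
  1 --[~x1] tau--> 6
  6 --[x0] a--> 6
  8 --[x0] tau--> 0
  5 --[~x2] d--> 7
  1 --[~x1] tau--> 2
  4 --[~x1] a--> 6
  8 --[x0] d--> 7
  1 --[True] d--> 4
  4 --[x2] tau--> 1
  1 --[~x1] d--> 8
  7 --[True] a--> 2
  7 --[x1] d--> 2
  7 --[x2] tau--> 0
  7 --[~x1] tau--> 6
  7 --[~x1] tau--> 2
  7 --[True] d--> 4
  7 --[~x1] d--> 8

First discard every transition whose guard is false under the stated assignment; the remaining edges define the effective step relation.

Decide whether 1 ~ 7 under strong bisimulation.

Answer: BISIMILAR

Trace:
Bisimulation quotient by refinement:
  round 0: {{0,1,2,3,4,5,6,7,8}}
  round 1: {{0},{1,7},{2,3},{4},{5},{6},{8}}
  round 2: {{0},{1,7},{2},{3},{4},{5},{6},{8}}
8 equivalence class(es) (converged in 3)
[1]={1,7}  [7]={1,7}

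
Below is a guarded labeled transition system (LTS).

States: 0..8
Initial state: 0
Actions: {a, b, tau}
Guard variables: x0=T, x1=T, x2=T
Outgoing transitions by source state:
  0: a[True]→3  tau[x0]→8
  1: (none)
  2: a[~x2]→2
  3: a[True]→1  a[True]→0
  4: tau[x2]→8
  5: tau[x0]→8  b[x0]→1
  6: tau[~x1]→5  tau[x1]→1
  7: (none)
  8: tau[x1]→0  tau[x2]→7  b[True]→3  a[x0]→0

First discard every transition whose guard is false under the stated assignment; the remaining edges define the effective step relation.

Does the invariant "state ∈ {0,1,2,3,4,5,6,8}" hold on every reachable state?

Allowed set {0,1,2,3,4,5,6,8}
Reach set: {0,1,3,7,8}
  0: ✓
  1: ✓
  3: ✓
  7: VIOLATES
  8: ✓
witness against invariant: tau·tau → 7

Answer: INVARIANT VIOLATED at state 7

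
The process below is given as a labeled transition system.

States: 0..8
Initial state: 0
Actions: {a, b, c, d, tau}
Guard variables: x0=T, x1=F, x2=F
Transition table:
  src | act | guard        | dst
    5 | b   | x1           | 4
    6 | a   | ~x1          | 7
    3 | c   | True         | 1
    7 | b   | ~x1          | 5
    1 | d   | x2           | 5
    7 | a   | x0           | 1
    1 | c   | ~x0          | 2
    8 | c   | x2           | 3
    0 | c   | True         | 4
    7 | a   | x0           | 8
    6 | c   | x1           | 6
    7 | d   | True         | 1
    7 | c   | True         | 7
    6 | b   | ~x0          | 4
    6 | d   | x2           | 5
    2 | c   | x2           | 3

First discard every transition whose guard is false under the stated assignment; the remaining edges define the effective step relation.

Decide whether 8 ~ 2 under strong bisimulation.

Compute ~ classes (split until stable):
  P[0] = {{0,1,2,3,4,5,6,7,8}}
  P[1] = {{0,3},{1,2,4,5,8},{6},{7}}
Fixed point at round 2; 4 class(es).
8∈{1,2,4,5,8}, 2∈{1,2,4,5,8}

Answer: BISIMILAR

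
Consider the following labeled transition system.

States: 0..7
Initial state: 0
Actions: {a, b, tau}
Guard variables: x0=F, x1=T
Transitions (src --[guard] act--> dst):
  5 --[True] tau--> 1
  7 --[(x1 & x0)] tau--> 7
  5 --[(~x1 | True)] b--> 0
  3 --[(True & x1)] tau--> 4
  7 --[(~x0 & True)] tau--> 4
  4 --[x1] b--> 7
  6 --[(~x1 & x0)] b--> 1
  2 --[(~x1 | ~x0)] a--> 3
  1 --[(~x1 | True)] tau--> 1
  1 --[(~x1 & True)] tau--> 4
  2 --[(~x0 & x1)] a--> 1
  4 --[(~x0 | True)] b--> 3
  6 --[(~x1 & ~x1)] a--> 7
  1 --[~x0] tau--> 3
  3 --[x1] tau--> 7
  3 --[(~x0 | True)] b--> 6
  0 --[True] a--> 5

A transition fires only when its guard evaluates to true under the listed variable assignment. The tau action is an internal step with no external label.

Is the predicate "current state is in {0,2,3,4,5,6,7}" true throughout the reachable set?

Answer: INVARIANT VIOLATED at state 1

Working:
Allowed set {0,2,3,4,5,6,7}
R = {0,1,3,4,5,6,7}
  0: ok
  1: ✗ unsafe
  3: ok
  4: ok
  5: ok
  6: ok
  7: ok
counterexample path to 1: a·tau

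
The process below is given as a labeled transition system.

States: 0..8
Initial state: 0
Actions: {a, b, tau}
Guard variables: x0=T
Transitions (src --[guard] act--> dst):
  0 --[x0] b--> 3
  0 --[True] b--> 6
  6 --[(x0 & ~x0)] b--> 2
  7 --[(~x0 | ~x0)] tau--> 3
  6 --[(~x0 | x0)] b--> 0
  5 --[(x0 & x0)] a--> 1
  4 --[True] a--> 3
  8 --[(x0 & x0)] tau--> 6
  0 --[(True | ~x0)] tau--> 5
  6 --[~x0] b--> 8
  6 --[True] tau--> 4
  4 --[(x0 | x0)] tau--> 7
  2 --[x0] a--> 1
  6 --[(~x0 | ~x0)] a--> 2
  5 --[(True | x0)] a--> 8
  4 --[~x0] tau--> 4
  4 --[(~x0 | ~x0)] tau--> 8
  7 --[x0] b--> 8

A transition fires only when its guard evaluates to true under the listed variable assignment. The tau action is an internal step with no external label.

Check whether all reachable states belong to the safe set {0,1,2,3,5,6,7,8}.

Answer: INVARIANT VIOLATED at state 4

Trace:
Inv-set: {0,1,2,3,5,6,7,8}
Reachable = {0,1,3,4,5,6,7,8}
  0: ✓
  1: ✓
  3: ✓
  4: VIOLATES
  5: ✓
  6: ✓
  7: ✓
  8: ✓
reach 4 via b·tau — violates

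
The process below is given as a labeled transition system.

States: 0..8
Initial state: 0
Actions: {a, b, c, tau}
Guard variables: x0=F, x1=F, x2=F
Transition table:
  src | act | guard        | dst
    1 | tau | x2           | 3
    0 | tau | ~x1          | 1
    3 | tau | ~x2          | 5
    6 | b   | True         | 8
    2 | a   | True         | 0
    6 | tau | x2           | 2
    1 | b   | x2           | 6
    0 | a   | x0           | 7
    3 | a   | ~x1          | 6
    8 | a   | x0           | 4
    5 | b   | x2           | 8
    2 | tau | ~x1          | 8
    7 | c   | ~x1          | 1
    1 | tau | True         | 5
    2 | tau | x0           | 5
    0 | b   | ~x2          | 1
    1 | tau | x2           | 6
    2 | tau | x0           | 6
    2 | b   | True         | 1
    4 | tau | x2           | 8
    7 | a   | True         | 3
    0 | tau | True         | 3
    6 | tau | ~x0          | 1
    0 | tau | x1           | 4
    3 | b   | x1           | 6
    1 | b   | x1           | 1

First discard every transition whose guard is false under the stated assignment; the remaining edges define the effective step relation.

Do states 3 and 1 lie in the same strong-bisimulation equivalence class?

Answer: NOT BISIMILAR

Analysis:
Compute ~ classes (split until stable):
  round 0: {{0,1,2,3,4,5,6,7,8}}
  round 1: {{0,6},{1},{2},{3},{4,5,8},{7}}
  round 2: {{0},{1},{2},{3},{4,5,8},{6},{7}}
7 equivalence class(es) (converged in 3)
[3]={3}  [1]={1}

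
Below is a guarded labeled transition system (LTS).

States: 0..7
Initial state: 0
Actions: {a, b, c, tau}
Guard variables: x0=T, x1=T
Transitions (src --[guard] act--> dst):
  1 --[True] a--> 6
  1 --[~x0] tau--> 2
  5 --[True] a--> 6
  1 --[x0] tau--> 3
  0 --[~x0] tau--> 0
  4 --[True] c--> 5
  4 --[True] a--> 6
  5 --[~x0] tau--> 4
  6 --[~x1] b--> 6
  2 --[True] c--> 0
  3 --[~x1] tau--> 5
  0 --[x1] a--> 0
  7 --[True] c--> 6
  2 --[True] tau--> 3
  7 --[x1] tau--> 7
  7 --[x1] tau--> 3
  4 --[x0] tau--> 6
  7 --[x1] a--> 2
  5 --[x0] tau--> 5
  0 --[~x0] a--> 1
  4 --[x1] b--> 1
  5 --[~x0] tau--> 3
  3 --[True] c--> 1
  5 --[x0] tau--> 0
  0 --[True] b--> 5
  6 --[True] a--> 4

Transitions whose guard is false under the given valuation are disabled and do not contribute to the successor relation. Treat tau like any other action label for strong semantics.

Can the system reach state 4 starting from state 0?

19 transition(s) survive guard evaluation.
L0 = {0}
L1 = {5}  now seen {0,5}
L2 = {6}  now seen {0,5,6}
L3 = {4}  now seen {0,4,5,6}
L4 = {1}  now seen {0,1,4,5,6}
L5 = {3}  now seen {0,1,3,4,5,6}
Reach set: {0,1,3,4,5,6}
trace reaching 4: b·a·a

Answer: REACHABLE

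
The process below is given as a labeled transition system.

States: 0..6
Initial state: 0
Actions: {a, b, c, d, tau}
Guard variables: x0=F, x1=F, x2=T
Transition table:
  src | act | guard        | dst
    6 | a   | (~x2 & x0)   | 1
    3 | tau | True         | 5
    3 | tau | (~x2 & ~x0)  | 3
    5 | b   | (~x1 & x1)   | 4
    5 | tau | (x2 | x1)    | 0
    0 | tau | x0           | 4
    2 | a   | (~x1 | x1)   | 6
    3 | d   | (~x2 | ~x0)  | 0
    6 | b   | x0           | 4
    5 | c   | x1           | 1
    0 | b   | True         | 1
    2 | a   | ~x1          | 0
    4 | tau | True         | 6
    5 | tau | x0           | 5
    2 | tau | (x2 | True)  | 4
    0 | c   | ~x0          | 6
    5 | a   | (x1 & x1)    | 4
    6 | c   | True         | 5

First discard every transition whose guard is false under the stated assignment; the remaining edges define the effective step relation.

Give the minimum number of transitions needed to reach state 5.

Answer: 2

Working:
BFS to 5:
  Layer 0: {0}
  Layer 1: {1,6}
  Layer 2: {5}
5 enters at depth 2; path c·c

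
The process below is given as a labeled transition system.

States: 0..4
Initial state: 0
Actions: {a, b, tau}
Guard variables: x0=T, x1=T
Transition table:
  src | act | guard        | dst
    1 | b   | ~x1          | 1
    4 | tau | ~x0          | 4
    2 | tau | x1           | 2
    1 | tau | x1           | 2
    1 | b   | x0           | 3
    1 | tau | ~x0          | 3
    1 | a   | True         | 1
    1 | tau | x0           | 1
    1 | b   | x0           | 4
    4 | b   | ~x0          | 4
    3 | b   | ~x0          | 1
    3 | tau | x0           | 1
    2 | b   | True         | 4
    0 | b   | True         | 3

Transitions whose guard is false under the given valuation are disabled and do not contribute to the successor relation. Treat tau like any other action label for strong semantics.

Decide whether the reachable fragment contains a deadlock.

Answer: DEADLOCK at state 4

Working:
Reachable = {0,1,2,3,4}
  0: b→3  [deg 1]
  1: a→1  b→3  b→4  tau→1  tau→2  [deg 5]
  2: b→4  tau→2  [deg 2]
  3: tau→1  [deg 1]
  4: ∅  [deadlock]
trace reaching 4: b·tau·b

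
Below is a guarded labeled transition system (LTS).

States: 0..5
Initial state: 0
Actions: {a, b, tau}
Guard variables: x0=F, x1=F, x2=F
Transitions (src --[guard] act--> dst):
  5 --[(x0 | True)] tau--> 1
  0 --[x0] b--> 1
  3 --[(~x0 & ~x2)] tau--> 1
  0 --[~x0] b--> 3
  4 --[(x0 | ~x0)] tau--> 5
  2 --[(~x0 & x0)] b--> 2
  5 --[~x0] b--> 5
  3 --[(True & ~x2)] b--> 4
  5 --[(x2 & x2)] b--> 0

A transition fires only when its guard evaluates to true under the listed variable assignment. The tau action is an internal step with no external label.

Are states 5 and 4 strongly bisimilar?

Bisimulation quotient by refinement:
  π0 = {{0,1,2,3,4,5}}
  π1 = {{0},{1,2},{3,5},{4}}
  π2 = {{0},{1,2},{3},{4},{5}}
Fixed point at round 3; 5 class(es).
[5]={5}  [4]={4}

Answer: NOT BISIMILAR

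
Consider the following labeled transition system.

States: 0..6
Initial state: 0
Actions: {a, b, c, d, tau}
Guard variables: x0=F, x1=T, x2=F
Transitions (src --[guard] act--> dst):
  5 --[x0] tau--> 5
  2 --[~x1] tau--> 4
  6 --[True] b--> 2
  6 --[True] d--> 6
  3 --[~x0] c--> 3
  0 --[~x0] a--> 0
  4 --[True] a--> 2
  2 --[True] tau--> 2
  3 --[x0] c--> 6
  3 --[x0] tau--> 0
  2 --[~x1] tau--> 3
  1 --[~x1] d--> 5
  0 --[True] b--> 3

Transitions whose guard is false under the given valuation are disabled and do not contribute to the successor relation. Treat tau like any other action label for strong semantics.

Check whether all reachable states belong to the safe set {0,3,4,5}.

Answer: INVARIANT HOLDS

Working:
Inv-set: {0,3,4,5}
Reach set: {0,3}
  0: ✓
  3: ✓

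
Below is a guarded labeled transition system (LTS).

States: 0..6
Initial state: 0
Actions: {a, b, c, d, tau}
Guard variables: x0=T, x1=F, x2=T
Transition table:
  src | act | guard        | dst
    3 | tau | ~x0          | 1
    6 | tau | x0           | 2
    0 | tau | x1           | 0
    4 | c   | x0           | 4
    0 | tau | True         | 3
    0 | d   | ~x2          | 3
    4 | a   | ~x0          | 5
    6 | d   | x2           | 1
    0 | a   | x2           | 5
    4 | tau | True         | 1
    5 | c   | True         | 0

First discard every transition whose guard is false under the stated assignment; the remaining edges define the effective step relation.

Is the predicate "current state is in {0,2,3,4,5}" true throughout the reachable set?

Answer: INVARIANT HOLDS

Analysis:
Allowed set {0,2,3,4,5}
R = {0,3,5}
  0: safe
  3: safe
  5: safe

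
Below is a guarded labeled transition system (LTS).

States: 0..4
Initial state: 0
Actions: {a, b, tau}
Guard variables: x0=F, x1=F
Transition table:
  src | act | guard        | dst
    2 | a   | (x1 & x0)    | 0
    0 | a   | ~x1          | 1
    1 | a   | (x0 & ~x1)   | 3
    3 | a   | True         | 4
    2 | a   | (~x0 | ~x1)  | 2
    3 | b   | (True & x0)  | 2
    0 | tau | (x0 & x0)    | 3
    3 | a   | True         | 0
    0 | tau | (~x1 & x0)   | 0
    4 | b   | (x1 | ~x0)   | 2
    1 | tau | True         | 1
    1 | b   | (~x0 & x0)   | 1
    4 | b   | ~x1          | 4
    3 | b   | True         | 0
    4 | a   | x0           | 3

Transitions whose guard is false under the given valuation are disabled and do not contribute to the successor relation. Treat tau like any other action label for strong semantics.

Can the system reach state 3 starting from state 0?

Answer: UNREACHABLE

Analysis:
8 transition(s) survive guard evaluation.
L0 = {0}
L1 = {1}  total {0,1}
Reachable = {0,1}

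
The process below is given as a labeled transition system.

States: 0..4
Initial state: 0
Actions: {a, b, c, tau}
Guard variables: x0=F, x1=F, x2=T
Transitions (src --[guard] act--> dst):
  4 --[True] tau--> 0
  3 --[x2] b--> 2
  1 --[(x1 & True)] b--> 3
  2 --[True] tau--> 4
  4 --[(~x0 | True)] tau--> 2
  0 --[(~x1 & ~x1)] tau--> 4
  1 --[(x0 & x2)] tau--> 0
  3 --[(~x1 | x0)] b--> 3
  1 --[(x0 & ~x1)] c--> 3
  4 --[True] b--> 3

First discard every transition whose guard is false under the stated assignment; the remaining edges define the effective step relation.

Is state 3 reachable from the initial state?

7 transition(s) survive guard evaluation.
depth 0: {0}
depth 1: {4}  now seen {0,4}
depth 2: {2,3}  now seen {0,2,3,4}
R = {0,2,3,4}
Path to 3: tau·b

Answer: REACHABLE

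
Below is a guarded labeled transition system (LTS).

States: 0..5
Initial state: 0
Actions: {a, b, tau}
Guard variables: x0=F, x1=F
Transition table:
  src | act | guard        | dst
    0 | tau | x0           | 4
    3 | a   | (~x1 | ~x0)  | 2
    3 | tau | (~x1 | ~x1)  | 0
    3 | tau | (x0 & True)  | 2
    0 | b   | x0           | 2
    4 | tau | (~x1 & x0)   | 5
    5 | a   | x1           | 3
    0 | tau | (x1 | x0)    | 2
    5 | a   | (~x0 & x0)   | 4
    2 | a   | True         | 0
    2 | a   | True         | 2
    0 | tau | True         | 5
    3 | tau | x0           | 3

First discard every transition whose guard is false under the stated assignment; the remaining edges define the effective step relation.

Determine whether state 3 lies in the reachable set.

After dropping false guards: 5 live edges.
Layer 0: {0}
Layer 1: {5}  now seen {0,5}
Reachable = {0,5}

Answer: UNREACHABLE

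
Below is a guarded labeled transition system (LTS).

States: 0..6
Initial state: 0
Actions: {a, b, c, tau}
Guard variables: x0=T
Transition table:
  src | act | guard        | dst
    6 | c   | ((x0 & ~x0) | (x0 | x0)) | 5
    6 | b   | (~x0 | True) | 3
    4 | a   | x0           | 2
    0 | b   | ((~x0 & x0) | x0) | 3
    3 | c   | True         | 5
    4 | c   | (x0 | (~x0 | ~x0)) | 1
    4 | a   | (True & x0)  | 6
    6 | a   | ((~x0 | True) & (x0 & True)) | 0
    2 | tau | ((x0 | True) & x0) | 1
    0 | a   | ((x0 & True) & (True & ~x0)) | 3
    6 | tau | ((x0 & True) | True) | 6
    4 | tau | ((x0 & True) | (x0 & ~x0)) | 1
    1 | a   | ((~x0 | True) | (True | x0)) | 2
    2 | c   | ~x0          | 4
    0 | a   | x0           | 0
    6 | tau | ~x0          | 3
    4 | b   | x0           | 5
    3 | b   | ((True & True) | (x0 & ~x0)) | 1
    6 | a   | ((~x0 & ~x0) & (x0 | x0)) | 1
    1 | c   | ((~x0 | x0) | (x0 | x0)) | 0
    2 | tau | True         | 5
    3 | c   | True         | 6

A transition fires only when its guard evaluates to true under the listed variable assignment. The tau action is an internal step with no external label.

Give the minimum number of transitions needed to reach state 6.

Answer: 2

Trace:
BFS to 6:
  Layer 0: {0}
  Layer 1: {3}
  Layer 2: {1,5,6}
first hit 6 at d=2 via b·c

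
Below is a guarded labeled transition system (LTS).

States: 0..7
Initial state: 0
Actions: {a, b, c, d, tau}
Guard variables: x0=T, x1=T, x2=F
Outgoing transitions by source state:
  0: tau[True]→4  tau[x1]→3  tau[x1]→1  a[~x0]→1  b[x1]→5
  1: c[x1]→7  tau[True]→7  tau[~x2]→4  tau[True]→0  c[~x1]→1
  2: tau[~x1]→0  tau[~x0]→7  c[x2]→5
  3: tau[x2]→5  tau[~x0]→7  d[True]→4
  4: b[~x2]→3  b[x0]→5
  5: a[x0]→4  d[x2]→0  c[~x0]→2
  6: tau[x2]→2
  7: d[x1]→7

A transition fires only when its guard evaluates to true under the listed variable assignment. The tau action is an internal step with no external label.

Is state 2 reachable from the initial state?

Answer: UNREACHABLE

Analysis:
13 transition(s) survive guard evaluation.
L0 = {0}
L1 = {1,3,4,5}  total {0,1,3,4,5}
L2 = {7}  total {0,1,3,4,5,7}
Reach set: {0,1,3,4,5,7}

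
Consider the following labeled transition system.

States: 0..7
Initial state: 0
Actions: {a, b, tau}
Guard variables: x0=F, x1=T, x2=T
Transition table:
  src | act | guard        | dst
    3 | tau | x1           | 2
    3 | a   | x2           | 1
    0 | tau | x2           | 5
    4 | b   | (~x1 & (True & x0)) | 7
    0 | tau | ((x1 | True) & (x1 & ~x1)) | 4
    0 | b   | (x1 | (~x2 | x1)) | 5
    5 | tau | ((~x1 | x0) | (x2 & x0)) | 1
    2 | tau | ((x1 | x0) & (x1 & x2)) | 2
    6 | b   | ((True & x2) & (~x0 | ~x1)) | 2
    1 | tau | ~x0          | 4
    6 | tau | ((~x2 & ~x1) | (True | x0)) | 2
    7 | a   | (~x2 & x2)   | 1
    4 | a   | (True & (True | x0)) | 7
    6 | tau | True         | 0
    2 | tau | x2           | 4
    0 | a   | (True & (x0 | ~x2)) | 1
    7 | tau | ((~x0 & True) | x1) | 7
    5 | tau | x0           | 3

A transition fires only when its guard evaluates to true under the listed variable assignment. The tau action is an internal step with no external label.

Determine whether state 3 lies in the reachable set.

After dropping false guards: 12 live edges.
L0 = {0}
L1 = {5}  cumulative {0,5}
Reach set: {0,5}

Answer: UNREACHABLE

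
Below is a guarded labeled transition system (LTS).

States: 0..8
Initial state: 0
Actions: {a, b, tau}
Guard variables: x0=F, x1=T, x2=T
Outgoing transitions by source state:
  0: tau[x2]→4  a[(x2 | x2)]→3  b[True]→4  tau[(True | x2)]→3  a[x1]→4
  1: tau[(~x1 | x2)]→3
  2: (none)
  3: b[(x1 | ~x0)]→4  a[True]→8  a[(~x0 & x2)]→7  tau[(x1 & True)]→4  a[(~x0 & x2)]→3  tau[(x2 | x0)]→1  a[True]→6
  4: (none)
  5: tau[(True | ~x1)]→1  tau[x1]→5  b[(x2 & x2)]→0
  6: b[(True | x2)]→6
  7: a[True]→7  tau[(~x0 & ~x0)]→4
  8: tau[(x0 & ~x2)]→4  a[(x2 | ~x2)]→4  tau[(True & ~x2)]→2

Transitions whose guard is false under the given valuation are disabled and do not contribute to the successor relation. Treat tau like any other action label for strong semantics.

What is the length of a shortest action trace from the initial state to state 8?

Answer: 2

Working:
BFS to 8:
  Layer 0: {0}
  Layer 1: {3,4}
  Layer 2: {1,6,7,8}
first hit 8 at d=2 via a·a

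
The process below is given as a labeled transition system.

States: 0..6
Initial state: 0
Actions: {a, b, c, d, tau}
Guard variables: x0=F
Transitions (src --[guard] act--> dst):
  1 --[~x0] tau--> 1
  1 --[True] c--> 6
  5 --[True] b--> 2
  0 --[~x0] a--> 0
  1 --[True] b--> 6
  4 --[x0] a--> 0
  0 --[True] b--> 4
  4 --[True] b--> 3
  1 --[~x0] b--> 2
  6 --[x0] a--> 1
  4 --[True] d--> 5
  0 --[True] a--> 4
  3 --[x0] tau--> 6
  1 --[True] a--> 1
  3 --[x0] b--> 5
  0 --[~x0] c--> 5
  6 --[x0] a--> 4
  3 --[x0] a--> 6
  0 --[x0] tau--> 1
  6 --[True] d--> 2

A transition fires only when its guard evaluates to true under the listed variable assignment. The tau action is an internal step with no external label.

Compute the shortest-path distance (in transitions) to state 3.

Layered search for 3:
  depth 0: {0}
  depth 1: {4,5}
  depth 2: {2,3}
depth(3)=2, e.g. a·b

Answer: 2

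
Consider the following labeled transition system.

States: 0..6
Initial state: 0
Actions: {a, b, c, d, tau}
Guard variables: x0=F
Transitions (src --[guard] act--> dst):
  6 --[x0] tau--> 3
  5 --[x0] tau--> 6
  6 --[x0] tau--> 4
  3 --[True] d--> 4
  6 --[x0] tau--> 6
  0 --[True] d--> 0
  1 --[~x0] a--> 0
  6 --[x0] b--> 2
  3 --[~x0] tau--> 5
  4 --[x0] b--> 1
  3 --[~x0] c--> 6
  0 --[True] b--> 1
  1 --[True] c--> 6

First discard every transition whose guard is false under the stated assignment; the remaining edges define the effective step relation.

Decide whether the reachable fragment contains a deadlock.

Answer: DEADLOCK at state 6

Trace:
R = {0,1,6}
  0: b→1  d→0  [2 out]
  1: a→0  c→6  [2 out]
  6: ∅  [no exit]
trace reaching 6: b·c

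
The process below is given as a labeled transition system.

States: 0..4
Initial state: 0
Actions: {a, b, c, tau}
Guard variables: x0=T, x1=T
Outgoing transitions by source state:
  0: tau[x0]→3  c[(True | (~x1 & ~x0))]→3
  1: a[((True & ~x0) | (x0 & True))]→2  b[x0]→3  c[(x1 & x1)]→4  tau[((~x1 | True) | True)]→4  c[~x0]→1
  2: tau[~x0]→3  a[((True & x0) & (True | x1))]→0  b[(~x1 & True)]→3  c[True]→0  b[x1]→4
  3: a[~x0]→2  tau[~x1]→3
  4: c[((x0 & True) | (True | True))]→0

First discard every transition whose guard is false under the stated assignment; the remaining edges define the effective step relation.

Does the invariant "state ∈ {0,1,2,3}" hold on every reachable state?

Answer: INVARIANT HOLDS

Trace:
Safe = {0,1,2,3}
Reachable = {0,3}
  0: ✓
  3: ✓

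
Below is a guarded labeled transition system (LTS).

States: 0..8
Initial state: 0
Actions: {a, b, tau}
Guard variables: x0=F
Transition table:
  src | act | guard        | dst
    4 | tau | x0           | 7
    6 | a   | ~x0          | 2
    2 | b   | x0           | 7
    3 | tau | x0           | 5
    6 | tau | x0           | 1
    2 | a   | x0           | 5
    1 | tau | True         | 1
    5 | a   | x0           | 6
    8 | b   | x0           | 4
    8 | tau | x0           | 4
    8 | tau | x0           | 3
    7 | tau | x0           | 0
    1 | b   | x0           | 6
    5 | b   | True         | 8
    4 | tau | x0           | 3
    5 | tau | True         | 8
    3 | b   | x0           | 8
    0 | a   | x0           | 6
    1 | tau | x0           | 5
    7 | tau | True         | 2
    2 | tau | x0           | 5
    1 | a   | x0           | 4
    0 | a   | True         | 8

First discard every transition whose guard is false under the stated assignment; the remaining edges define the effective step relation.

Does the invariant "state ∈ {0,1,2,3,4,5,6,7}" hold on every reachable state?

Answer: INVARIANT VIOLATED at state 8

Working:
Safe = {0,1,2,3,4,5,6,7}
R = {0,8}
  0: ok
  8: VIOLATES
reach 8 via a — violates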